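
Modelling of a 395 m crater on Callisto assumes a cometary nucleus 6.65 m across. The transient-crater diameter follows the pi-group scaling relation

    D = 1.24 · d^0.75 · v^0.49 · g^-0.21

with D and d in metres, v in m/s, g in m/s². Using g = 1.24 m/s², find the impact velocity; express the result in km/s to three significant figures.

Rearranging for v: v = [D / (1.24 · 6.65^0.75 · 1.24^-0.21)]^(1/0.49).
6.65^0.75 = 4.141
1.24^-0.21 = 0.9558
Denominator = 1.24 × 4.141 × 0.9558 = 4.908
D / 4.908 = 395 / 4.908 = 80.48
v = 80.48^(1/0.49) = 80.48^2.0408 = 7747 m/s

v ≈ 7.75 km/s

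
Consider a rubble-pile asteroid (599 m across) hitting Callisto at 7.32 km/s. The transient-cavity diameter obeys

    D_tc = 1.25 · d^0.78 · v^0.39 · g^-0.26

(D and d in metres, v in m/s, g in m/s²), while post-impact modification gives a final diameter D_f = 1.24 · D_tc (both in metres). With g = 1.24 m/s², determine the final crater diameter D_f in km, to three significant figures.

D_f ≈ 6.91 km

v = 7320 m/s.
d^0.78 = 599^0.78 = 146.7
v^0.39 = 7320^0.39 = 32.15
g^-0.26 = 1.24^-0.26 = 0.9456
D_tc = 1.25 × 146.7 × 32.15 × 0.9456 = 5575 m
D_f = 1.24 × 5575 = 6913 m
     = 6.913 km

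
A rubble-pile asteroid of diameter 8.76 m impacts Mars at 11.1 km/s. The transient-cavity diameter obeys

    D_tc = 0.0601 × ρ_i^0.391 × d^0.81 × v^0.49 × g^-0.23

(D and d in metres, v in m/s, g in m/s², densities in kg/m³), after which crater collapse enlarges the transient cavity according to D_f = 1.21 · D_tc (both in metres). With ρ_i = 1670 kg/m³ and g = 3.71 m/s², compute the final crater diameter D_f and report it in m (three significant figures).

D_f ≈ 545 m

v = 11100 m/s.
ρ_i^0.391 = 1670^0.391 = 18.20
d^0.81 = 8.76^0.81 = 5.800
v^0.49 = 11100^0.49 = 95.99
g^-0.23 = 3.71^-0.23 = 0.7397
D_tc = 0.0601 × 18.20 × 5.800 × 95.99 × 0.7397 = 450.5 m
D_f = 1.21 × 450.5 = 545.1 m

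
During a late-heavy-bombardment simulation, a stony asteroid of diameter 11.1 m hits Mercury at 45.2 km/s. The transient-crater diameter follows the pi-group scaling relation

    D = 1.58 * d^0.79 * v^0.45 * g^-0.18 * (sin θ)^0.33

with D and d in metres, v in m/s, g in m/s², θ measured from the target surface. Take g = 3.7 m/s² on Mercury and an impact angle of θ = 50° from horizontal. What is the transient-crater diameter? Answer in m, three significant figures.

In SI units: v = 45200 m/s.
d^0.79 = 11.1^0.79 = 6.696
v^0.45 = 45200^0.45 = 124.4
g^-0.18 = 3.7^-0.18 = 0.7902
(sin 50°)^0.33 = 0.7660^0.33 = 0.9158
D = 1.58 × 6.696 × 124.4 × 0.7902 × 0.9158 = 952.4 m

D ≈ 952 m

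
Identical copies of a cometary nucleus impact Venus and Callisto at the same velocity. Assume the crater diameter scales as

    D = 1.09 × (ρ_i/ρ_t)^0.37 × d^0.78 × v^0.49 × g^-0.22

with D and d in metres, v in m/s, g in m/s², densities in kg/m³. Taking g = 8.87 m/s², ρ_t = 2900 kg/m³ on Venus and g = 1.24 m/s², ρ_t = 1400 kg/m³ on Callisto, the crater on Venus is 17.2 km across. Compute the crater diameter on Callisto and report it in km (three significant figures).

The impactor-only factors (d, v, ρ_i) cancel in the ratio, leaving D_Callisto/D_Venus = (g_Callisto/g_Venus)^-0.22 · (ρ_t,Venus/ρ_t,Callisto)^0.37.
(1.24/8.87)^-0.22 = 0.1398^-0.22 = 1.542
(2900/1400)^0.37 = 2.071^0.37 = 1.309
Ratio = 1.542 × 1.309 = 2.018
D_Callisto = 2.018 × 17.2 km = 34.7 km

D ≈ 34.7 km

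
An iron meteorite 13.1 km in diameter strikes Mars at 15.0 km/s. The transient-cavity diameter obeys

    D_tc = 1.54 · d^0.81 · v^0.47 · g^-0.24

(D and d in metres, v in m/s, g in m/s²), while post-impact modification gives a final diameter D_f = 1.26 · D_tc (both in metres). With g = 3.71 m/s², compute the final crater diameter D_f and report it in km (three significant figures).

D_f ≈ 281 km

In SI: d = 13100 m, v = 15000 m/s.
d^0.81 = 13100^0.81 = 2163
v^0.47 = 15000^0.47 = 91.78
g^-0.24 = 3.71^-0.24 = 0.7300
D_tc = 1.54 × 2163 × 91.78 × 0.7300 = 2.232 × 10^5 m
D_f = 1.26 × 2.232 × 10^5 = 2.812 × 10^5 m
     = 281.2 km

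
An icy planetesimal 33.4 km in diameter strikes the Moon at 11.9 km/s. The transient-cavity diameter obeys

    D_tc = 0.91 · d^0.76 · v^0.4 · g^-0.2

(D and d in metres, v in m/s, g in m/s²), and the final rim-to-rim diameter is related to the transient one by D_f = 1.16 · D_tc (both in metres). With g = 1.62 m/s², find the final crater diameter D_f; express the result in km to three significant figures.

In SI: d = 33400 m, v = 11900 m/s.
d^0.76 = 33400^0.76 = 2742
v^0.4 = 11900^0.4 = 42.68
g^-0.2 = 1.62^-0.2 = 0.9080
D_tc = 0.91 × 2742 × 42.68 × 0.9080 = 96700 m
D_f = 1.16 × 96700 = 1.122 × 10^5 m
     = 112.2 km

D_f ≈ 112 km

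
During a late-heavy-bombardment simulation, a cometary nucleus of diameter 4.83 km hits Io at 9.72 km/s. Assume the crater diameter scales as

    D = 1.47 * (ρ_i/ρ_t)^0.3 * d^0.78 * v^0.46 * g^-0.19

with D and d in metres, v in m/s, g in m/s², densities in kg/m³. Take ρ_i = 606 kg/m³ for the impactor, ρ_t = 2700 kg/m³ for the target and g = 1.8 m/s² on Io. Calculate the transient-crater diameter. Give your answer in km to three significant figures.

In SI units: d = 4830 m, v = 9720 m/s.
(ρ_i/ρ_t)^0.3 = (606/2700)^0.3 = 0.6388
d^0.78 = 4830^0.78 = 747.3
v^0.46 = 9720^0.46 = 68.29
g^-0.19 = 1.8^-0.19 = 0.8943
D = 1.47 × 0.6388 × 747.3 × 68.29 × 0.8943 = 42857 m
   = 42.86 km

D ≈ 42.9 km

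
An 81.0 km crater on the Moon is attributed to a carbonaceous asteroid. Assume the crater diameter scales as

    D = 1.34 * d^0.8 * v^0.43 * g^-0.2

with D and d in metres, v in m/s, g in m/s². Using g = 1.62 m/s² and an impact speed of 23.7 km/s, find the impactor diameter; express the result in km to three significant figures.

d ≈ 4.76 km

Rearranging for d: d = [D / (1.34 · 23700^0.43 · 1.62^-0.2)]^(1/0.8).
D = 81000 m.
23700^0.43 = 76.06
1.62^-0.2 = 0.9080
Denominator = 1.34 × 76.06 × 0.9080 = 92.54
D / 92.54 = 81000 / 92.54 = 875.3
d = 875.3^(1/0.8) = 875.3^1.25 = 4761 m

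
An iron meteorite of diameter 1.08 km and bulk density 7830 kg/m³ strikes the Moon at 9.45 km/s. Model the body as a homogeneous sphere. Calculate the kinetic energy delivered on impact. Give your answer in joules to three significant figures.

d = 1080 m; v = 9450 m/s.
Mass m = (π/6) ρ d³ = (π/6) × 7830 × (1080)³ = 5.165 × 10^12 kg
E = ½ m v² = 0.5 × 5.165 × 10^12 × (9450)² = 2.306 × 10^20 J

E ≈ 2.31 × 10^20 J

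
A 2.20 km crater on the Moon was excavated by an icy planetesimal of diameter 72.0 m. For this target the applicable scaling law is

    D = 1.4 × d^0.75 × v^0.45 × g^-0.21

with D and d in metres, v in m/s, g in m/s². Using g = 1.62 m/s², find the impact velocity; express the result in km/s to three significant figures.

Rearranging for v: v = [D / (1.4 · 72^0.75 · 1.62^-0.21)]^(1/0.45).
D = 2200 m.
72^0.75 = 24.72
1.62^-0.21 = 0.9037
Denominator = 1.4 × 24.72 × 0.9037 = 31.28
D / 31.28 = 2200 / 31.28 = 70.33
v = 70.33^(1/0.45) = 70.33^2.2222 = 12727 m/s

v ≈ 12.7 km/s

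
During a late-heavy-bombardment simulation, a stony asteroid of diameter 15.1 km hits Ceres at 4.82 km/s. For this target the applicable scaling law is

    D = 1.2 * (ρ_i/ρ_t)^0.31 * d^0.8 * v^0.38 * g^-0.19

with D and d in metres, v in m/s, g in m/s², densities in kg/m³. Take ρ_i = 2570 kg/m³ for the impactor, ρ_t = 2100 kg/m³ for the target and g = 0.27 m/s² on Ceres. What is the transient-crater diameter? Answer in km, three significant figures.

In SI units: d = 15100 m, v = 4820 m/s.
(ρ_i/ρ_t)^0.31 = (2570/2100)^0.31 = 1.065
d^0.8 = 15100^0.8 = 2204
v^0.38 = 4820^0.38 = 25.09
g^-0.19 = 0.27^-0.19 = 1.282
D = 1.2 × 1.065 × 2204 × 25.09 × 1.282 = 90601 m
   = 90.60 km

D ≈ 90.6 km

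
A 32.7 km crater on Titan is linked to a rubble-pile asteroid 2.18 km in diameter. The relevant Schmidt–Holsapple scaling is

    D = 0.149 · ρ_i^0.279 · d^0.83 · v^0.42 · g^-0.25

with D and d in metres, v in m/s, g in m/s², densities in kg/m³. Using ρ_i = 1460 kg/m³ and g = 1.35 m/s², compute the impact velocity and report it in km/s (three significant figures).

Rearranging for v: v = [D / (0.149 · 1460^0.279 · 2180^0.83 · 1.35^-0.25)]^(1/0.42).
D = 32700 m.
1460^0.279 = 7.636
2180^0.83 = 590.1
1.35^-0.25 = 0.9277
Denominator = 0.149 × 7.636 × 590.1 × 0.9277 = 622.9
D / 622.9 = 32700 / 622.9 = 52.50
v = 52.50^(1/0.42) = 52.50^2.381 = 12465 m/s

v ≈ 12.5 km/s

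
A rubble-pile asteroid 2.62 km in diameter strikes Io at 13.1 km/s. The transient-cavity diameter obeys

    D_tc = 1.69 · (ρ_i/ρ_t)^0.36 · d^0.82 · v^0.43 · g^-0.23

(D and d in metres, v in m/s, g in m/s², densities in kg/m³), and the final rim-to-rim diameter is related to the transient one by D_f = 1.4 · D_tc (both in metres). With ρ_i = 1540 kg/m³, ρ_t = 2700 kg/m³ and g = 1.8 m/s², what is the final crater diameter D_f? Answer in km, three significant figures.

D_f ≈ 63.2 km

In SI: d = 2620 m, v = 13100 m/s.
(ρ_i/ρ_t)^0.36 = (1540/2700)^0.36 = 0.8170
d^0.82 = 2620^0.82 = 635.3
v^0.43 = 13100^0.43 = 58.94
g^-0.23 = 1.8^-0.23 = 0.8735
D_tc = 1.69 × 0.8170 × 635.3 × 58.94 × 0.8735 = 45160 m
D_f = 1.4 × 45160 = 63224 m
     = 63.22 km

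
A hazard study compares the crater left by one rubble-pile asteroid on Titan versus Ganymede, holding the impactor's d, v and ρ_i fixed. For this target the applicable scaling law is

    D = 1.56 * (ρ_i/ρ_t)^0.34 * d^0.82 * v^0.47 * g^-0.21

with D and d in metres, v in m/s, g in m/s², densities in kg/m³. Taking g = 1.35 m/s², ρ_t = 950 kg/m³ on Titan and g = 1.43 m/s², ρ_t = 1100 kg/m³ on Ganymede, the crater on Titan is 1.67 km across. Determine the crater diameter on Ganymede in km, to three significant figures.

D ≈ 1.57 km

The impactor-only factors (d, v, ρ_i) cancel in the ratio, leaving D_Ganymede/D_Titan = (g_Ganymede/g_Titan)^-0.21 · (ρ_t,Titan/ρ_t,Ganymede)^0.34.
(1.43/1.35)^-0.21 = 1.059^-0.21 = 0.9880
(950/1100)^0.34 = 0.8636^0.34 = 0.9514
Ratio = 0.9880 × 0.9514 = 0.9400
D_Ganymede = 0.9400 × 1.67 km = 1.57 km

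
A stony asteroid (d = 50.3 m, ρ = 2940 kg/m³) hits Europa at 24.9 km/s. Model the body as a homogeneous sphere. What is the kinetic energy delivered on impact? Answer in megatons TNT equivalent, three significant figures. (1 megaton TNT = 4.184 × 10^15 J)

v = 24900 m/s.
Mass m = (π/6) ρ d³ = (π/6) × 2940 × (50.3)³ = 1.959 × 10^8 kg
E = ½ m v² = 0.5 × 1.959 × 10^8 × (24900)² = 6.073 × 10^16 J
   = 6.073 × 10^16 / 4.184×10^15 = 14.51 Mt

E ≈ 14.5 Mt TNT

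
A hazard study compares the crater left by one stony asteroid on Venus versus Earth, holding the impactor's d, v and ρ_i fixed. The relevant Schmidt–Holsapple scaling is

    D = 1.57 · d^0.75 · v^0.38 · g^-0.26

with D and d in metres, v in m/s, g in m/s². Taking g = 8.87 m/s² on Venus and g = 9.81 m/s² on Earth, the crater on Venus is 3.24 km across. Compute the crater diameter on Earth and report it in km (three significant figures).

All impactor-dependent factors cancel in the ratio, leaving D_Earth/D_Venus = (g_Earth/g_Venus)^-0.26.
(9.81/8.87)^-0.26 = 1.106^-0.26 = 0.9741
D_Earth = 0.9741 × 3.24 km = 3.16 km

D ≈ 3.16 km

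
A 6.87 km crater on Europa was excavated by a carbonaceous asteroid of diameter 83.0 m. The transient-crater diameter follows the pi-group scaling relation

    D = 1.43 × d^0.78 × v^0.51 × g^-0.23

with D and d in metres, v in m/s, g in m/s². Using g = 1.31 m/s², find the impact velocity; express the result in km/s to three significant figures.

v ≈ 21.7 km/s

Rearranging for v: v = [D / (1.43 · 83^0.78 · 1.31^-0.23)]^(1/0.51).
D = 6870 m.
83^0.78 = 31.40
1.31^-0.23 = 0.9398
Denominator = 1.43 × 31.40 × 0.9398 = 42.20
D / 42.20 = 6870 / 42.20 = 162.8
v = 162.8^(1/0.51) = 162.8^1.9608 = 21708 m/s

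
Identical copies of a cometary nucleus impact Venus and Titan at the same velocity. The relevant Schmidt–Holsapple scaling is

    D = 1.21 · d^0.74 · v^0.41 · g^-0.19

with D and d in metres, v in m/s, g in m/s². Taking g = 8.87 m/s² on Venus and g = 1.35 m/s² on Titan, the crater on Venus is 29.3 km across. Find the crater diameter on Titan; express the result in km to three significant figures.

All impactor-dependent factors cancel in the ratio, leaving D_Titan/D_Venus = (g_Titan/g_Venus)^-0.19.
(1.35/8.87)^-0.19 = 0.1522^-0.19 = 1.430
D_Titan = 1.430 × 29.3 km = 41.9 km

D ≈ 41.9 km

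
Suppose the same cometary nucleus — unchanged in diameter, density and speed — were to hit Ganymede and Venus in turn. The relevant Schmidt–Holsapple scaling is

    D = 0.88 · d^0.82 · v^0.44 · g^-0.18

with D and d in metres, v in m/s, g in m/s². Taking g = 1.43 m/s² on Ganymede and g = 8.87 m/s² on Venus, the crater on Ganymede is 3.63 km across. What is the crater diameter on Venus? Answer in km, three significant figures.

All impactor-dependent factors cancel in the ratio, leaving D_Venus/D_Ganymede = (g_Venus/g_Ganymede)^-0.18.
(8.87/1.43)^-0.18 = 6.203^-0.18 = 0.7200
D_Venus = 0.7200 × 3.63 km = 2.61 km

D ≈ 2.61 km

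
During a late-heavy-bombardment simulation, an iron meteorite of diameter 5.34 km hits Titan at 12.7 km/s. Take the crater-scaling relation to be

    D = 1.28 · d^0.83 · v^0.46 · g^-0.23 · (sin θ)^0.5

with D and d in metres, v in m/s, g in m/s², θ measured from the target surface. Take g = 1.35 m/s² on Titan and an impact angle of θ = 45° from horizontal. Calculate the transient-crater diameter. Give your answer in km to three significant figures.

D ≈ 96.3 km

In SI units: d = 5340 m, v = 12700 m/s.
d^0.83 = 5340^0.83 = 1241
v^0.46 = 12700^0.46 = 77.22
g^-0.23 = 1.35^-0.23 = 0.9333
(sin 45°)^0.5 = 0.7071^0.5 = 0.8409
D = 1.28 × 1241 × 77.22 × 0.9333 × 0.8409 = 96267 m
   = 96.27 km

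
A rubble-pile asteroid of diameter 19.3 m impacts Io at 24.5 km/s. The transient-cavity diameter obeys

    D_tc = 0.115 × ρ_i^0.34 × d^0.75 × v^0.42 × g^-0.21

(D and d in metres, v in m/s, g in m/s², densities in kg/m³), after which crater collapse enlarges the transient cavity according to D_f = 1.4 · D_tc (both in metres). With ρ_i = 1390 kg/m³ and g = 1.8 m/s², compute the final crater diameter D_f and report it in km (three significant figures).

D_f ≈ 1.07 km

v = 24500 m/s.
ρ_i^0.34 = 1390^0.34 = 11.71
d^0.75 = 19.3^0.75 = 9.208
v^0.42 = 24500^0.42 = 69.73
g^-0.21 = 1.8^-0.21 = 0.8839
D_tc = 0.115 × 11.71 × 9.208 × 69.73 × 0.8839 = 764.3 m
D_f = 1.4 × 764.3 = 1070 m
     = 1.070 km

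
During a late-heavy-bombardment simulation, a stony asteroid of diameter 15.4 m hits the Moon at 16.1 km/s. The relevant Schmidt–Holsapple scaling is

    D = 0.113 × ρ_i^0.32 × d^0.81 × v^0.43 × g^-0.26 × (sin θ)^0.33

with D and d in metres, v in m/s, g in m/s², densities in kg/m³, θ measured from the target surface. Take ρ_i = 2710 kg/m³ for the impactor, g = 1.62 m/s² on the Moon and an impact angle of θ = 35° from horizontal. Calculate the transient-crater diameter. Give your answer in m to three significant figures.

D ≈ 614 m

In SI units: v = 16100 m/s.
ρ_i^0.32 = 2710^0.32 = 12.55
d^0.81 = 15.4^0.81 = 9.160
v^0.43 = 16100^0.43 = 64.41
g^-0.26 = 1.62^-0.26 = 0.8821
(sin 35°)^0.33 = 0.5736^0.33 = 0.8324
D = 0.113 × 12.55 × 9.160 × 64.41 × 0.8821 × 0.8324 = 614.4 m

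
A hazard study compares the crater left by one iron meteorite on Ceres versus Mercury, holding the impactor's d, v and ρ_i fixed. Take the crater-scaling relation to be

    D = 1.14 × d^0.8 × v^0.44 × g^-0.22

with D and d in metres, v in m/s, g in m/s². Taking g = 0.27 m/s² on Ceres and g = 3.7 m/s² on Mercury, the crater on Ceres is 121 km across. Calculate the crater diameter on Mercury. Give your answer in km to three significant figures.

D ≈ 68.0 km

All impactor-dependent factors cancel in the ratio, leaving D_Mercury/D_Ceres = (g_Mercury/g_Ceres)^-0.22.
(3.7/0.27)^-0.22 = 13.70^-0.22 = 0.5622
D_Mercury = 0.5622 × 121 km = 68.0 km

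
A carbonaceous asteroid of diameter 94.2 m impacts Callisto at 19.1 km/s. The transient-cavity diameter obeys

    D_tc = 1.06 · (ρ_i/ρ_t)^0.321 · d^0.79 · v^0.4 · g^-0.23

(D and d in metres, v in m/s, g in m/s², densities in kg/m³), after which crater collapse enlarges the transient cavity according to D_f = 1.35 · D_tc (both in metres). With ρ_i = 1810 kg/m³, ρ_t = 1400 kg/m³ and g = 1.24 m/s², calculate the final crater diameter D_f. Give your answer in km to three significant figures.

v = 19100 m/s.
(ρ_i/ρ_t)^0.321 = (1810/1400)^0.321 = 1.086
d^0.79 = 94.2^0.79 = 36.27
v^0.4 = 19100^0.4 = 51.57
g^-0.23 = 1.24^-0.23 = 0.9517
D_tc = 1.06 × 1.086 × 36.27 × 51.57 × 0.9517 = 2049 m
D_f = 1.35 × 2049 = 2766 m
     = 2.766 km

D_f ≈ 2.77 km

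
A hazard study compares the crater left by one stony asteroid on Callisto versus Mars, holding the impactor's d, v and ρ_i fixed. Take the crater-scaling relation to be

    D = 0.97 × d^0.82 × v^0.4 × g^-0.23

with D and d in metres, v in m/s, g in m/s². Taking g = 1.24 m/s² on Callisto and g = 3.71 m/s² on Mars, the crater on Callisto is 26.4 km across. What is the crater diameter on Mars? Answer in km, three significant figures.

All impactor-dependent factors cancel in the ratio, leaving D_Mars/D_Callisto = (g_Mars/g_Callisto)^-0.23.
(3.71/1.24)^-0.23 = 2.992^-0.23 = 0.7772
D_Mars = 0.7772 × 26.4 km = 20.5 km

D ≈ 20.5 km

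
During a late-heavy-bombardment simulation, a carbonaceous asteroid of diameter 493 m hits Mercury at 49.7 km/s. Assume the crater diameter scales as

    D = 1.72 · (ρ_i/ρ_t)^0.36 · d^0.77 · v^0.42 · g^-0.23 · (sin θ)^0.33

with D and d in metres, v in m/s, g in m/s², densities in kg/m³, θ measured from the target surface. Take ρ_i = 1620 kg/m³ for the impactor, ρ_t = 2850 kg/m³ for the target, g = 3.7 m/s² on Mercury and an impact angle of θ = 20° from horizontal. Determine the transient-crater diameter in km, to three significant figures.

D ≈ 8.10 km

In SI units: v = 49700 m/s.
(ρ_i/ρ_t)^0.36 = (1620/2850)^0.36 = 0.8160
d^0.77 = 493^0.77 = 118.4
v^0.42 = 49700^0.42 = 93.86
g^-0.23 = 3.7^-0.23 = 0.7401
(sin 20°)^0.33 = 0.3420^0.33 = 0.7018
D = 1.72 × 0.8160 × 118.4 × 93.86 × 0.7401 × 0.7018 = 8101 m
   = 8.101 km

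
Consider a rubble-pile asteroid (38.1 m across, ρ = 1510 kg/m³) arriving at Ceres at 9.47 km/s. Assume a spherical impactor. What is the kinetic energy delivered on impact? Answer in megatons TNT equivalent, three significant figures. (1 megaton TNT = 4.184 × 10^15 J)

v = 9470 m/s.
Mass m = (π/6) ρ d³ = (π/6) × 1510 × (38.1)³ = 4.373 × 10^7 kg
E = ½ m v² = 0.5 × 4.373 × 10^7 × (9470)² = 1.961 × 10^15 J
   = 1.961 × 10^15 / 4.184×10^15 = 0.4687 Mt

E ≈ 0.469 Mt TNT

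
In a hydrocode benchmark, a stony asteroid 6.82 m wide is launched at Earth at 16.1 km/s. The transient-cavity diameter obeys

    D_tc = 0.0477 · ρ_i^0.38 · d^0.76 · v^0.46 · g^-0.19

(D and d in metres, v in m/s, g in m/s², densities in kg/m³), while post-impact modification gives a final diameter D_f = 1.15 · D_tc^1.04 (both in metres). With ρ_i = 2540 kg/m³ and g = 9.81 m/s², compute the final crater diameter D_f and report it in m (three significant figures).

D_f ≈ 322 m

v = 16100 m/s.
ρ_i^0.38 = 2540^0.38 = 19.67
d^0.76 = 6.82^0.76 = 4.302
v^0.46 = 16100^0.46 = 86.13
g^-0.19 = 9.81^-0.19 = 0.6480
D_tc = 0.0477 × 19.67 × 4.302 × 86.13 × 0.6480 = 225.3 m
D_f = 1.15 × (225.3)^1.04 = 321.8 m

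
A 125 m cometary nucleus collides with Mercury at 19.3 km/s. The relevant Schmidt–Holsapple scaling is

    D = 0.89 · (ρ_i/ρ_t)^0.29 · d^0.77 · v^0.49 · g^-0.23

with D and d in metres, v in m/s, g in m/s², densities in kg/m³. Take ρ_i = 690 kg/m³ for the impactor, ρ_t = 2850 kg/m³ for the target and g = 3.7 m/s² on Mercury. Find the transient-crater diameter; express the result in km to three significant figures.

In SI units: v = 19300 m/s.
(ρ_i/ρ_t)^0.29 = (690/2850)^0.29 = 0.6628
d^0.77 = 125^0.77 = 41.17
v^0.49 = 19300^0.49 = 125.9
g^-0.23 = 3.7^-0.23 = 0.7401
D = 0.89 × 0.6628 × 41.17 × 125.9 × 0.7401 = 2263 m
   = 2.263 km

D ≈ 2.26 km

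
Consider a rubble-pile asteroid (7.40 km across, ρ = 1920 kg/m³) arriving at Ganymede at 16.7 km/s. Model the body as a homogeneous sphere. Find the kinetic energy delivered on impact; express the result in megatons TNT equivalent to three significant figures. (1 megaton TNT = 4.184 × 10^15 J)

d = 7400 m; v = 16700 m/s.
Mass m = (π/6) ρ d³ = (π/6) × 1920 × (7400)³ = 4.074 × 10^14 kg
E = ½ m v² = 0.5 × 4.074 × 10^14 × (16700)² = 5.681 × 10^22 J
   = 5.681 × 10^22 / 4.184×10^15 = 1.358 × 10^7 Mt

E ≈ 1.36 × 10^7 Mt TNT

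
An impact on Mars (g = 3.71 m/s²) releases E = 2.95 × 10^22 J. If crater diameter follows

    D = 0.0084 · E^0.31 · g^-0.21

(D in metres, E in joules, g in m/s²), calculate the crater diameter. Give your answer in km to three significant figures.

E^0.31 = (2.95 × 10^22)^0.31 = 9.239 × 10^6
g^-0.21 = 3.71^-0.21 = 0.7593
D = 0.0084 × 9.239 × 10^6 × 0.7593 = 58927 m
   = 58.93 km

D ≈ 58.9 km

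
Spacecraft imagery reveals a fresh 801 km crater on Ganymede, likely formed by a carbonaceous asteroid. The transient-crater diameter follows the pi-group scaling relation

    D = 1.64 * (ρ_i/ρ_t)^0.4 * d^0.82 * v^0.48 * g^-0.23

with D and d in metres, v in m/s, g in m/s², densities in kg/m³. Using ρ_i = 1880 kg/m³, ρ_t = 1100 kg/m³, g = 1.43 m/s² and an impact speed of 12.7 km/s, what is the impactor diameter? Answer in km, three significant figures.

Rearranging for d: d = [D / (1.64 · (1880/1100)^0.4 · 12700^0.48 · 1.43^-0.23)]^(1/0.82).
D = 801000 m.
(1880/1100)^0.4 = 1.239
12700^0.48 = 93.29
1.43^-0.23 = 0.9210
Denominator = 1.64 × 1.239 × 93.29 × 0.9210 = 174.6
D / 174.6 = 801000 / 174.6 = 4588
d = 4588^(1/0.82) = 4588^1.2195 = 29198 m

d ≈ 29.2 km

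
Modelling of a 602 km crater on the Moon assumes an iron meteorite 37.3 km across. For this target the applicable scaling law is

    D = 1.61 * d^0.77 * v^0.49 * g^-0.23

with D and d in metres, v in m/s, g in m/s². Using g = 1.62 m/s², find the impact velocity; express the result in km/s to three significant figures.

v ≈ 19.4 km/s

Rearranging for v: v = [D / (1.61 · 37300^0.77 · 1.62^-0.23)]^(1/0.49).
D = 602000 m.
37300^0.77 = 3313
1.62^-0.23 = 0.8950
Denominator = 1.61 × 3313 × 0.8950 = 4774
D / 4774 = 602000 / 4774 = 126.1
v = 126.1^(1/0.49) = 126.1^2.0408 = 19370 m/s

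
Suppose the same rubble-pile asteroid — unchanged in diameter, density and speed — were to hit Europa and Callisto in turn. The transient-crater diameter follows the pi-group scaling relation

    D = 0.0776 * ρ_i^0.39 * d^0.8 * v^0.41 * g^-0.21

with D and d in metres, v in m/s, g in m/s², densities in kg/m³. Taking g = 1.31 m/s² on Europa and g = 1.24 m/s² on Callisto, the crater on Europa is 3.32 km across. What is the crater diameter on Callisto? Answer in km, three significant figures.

D ≈ 3.36 km

All impactor-dependent factors cancel in the ratio, leaving D_Callisto/D_Europa = (g_Callisto/g_Europa)^-0.21.
(1.24/1.31)^-0.21 = 0.9466^-0.21 = 1.012
D_Callisto = 1.012 × 3.32 km = 3.36 km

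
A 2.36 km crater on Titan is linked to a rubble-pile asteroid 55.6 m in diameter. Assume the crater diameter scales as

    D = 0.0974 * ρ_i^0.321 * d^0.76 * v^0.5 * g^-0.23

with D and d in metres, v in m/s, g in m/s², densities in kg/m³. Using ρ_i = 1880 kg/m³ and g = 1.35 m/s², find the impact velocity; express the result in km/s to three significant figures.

v ≈ 11.9 km/s

Rearranging for v: v = [D / (0.0974 · 1880^0.321 · 55.6^0.76 · 1.35^-0.23)]^(1/0.5).
D = 2360 m.
1880^0.321 = 11.25
55.6^0.76 = 21.20
1.35^-0.23 = 0.9333
Denominator = 0.0974 × 11.25 × 21.20 × 0.9333 = 21.68
D / 21.68 = 2360 / 21.68 = 108.9
v = 108.9^(1/0.5) = 108.9^2 = 11859 m/s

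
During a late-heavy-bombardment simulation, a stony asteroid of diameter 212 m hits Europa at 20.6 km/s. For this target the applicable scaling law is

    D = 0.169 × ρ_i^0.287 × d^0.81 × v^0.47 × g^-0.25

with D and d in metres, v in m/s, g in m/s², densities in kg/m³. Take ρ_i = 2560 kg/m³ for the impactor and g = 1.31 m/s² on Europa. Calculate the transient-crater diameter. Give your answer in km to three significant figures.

In SI units: v = 20600 m/s.
ρ_i^0.287 = 2560^0.287 = 9.510
d^0.81 = 212^0.81 = 76.62
v^0.47 = 20600^0.47 = 106.5
g^-0.25 = 1.31^-0.25 = 0.9347
D = 0.169 × 9.510 × 76.62 × 106.5 × 0.9347 = 12258 m
   = 12.26 km

D ≈ 12.3 km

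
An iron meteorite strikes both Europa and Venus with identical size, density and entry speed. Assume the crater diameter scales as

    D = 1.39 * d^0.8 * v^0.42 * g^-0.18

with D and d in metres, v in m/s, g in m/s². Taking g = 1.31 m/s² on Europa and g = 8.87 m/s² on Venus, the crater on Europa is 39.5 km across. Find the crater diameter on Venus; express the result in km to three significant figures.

D ≈ 28.0 km

All impactor-dependent factors cancel in the ratio, leaving D_Venus/D_Europa = (g_Venus/g_Europa)^-0.18.
(8.87/1.31)^-0.18 = 6.771^-0.18 = 0.7087
D_Venus = 0.7087 × 39.5 km = 28.0 km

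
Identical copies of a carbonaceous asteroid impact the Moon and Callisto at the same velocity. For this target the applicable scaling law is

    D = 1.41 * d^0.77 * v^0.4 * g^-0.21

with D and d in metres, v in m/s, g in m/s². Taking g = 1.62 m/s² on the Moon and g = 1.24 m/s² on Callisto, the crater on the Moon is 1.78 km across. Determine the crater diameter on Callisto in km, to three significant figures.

D ≈ 1.88 km

All impactor-dependent factors cancel in the ratio, leaving D_Callisto/D_Moon = (g_Callisto/g_Moon)^-0.21.
(1.24/1.62)^-0.21 = 0.7654^-0.21 = 1.058
D_Callisto = 1.058 × 1.78 km = 1.88 km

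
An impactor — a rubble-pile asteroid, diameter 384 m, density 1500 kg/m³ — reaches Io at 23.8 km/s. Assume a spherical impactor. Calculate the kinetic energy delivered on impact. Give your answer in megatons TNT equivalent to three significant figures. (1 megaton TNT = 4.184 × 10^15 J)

v = 23800 m/s.
Mass m = (π/6) ρ d³ = (π/6) × 1500 × (384)³ = 4.447 × 10^10 kg
E = ½ m v² = 0.5 × 4.447 × 10^10 × (23800)² = 1.259 × 10^19 J
   = 1.259 × 10^19 / 4.184×10^15 = 3009 Mt

E ≈ 3010 Mt TNT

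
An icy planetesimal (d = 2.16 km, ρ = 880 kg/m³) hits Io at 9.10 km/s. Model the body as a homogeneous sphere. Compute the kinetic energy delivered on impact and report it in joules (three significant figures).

E ≈ 1.92 × 10^20 J

d = 2160 m; v = 9100 m/s.
Mass m = (π/6) ρ d³ = (π/6) × 880 × (2160)³ = 4.643 × 10^12 kg
E = ½ m v² = 0.5 × 4.643 × 10^12 × (9100)² = 1.922 × 10^20 J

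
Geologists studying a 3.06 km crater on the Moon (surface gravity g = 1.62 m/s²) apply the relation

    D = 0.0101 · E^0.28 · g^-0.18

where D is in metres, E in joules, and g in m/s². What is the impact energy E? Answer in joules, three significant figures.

E ≈ 5.14 × 10^19 J

Rearranging: E = [D / (0.0101 · g^-0.18)]^(1/0.28).
D = 3060 m.
g^-0.18 = 1.62^-0.18 = 0.9168
D / (0.0101 × 0.9168) = 3060 / (9.260 × 10^-3) = 3.305 × 10^5
E = (3.305 × 10^5)^3.5714 = 5.142 × 10^19 J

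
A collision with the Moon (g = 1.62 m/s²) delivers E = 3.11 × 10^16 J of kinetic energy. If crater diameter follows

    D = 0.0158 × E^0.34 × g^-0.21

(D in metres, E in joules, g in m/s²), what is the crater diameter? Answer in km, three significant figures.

D ≈ 5.78 km

E^0.34 = (3.11 × 10^16)^0.34 = 4.051 × 10^5
g^-0.21 = 1.62^-0.21 = 0.9037
D = 0.0158 × 4.051 × 10^5 × 0.9037 = 5784 m
   = 5.784 km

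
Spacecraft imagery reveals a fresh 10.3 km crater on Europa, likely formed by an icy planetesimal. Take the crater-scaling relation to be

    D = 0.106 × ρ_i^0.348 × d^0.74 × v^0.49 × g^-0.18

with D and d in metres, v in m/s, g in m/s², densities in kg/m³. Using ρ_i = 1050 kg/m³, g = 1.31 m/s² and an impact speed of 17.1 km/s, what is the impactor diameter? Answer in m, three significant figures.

d ≈ 351 m

Rearranging for d: d = [D / (0.106 · 1050^0.348 · 17100^0.49 · 1.31^-0.18)]^(1/0.74).
D = 10300 m.
1050^0.348 = 11.26
17100^0.49 = 118.6
1.31^-0.18 = 0.9526
Denominator = 0.106 × 11.26 × 118.6 × 0.9526 = 134.8
D / 134.8 = 10300 / 134.8 = 76.41
d = 76.41^(1/0.74) = 76.41^1.3514 = 350.7 m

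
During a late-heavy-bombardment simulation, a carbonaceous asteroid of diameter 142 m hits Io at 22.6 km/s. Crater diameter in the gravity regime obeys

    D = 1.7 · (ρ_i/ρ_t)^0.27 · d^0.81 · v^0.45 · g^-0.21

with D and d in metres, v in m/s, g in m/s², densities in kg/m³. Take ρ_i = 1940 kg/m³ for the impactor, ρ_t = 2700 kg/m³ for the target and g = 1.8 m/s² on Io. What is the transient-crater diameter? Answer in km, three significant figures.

D ≈ 6.93 km

In SI units: v = 22600 m/s.
(ρ_i/ρ_t)^0.27 = (1940/2700)^0.27 = 0.9146
d^0.81 = 142^0.81 = 55.38
v^0.45 = 22600^0.45 = 91.06
g^-0.21 = 1.8^-0.21 = 0.8839
D = 1.7 × 0.9146 × 55.38 × 91.06 × 0.8839 = 6930 m
   = 6.930 km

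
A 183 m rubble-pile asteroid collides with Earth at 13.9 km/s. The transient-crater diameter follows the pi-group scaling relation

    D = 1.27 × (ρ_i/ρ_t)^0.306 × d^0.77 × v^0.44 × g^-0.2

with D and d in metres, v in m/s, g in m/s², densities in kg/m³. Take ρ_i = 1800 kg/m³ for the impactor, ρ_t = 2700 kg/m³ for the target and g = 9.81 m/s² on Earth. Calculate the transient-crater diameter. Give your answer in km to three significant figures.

In SI units: v = 13900 m/s.
(ρ_i/ρ_t)^0.306 = (1800/2700)^0.306 = 0.8833
d^0.77 = 183^0.77 = 55.22
v^0.44 = 13900^0.44 = 66.52
g^-0.2 = 9.81^-0.2 = 0.6334
D = 1.27 × 0.8833 × 55.22 × 66.52 × 0.6334 = 2610 m
   = 2.610 km

D ≈ 2.61 km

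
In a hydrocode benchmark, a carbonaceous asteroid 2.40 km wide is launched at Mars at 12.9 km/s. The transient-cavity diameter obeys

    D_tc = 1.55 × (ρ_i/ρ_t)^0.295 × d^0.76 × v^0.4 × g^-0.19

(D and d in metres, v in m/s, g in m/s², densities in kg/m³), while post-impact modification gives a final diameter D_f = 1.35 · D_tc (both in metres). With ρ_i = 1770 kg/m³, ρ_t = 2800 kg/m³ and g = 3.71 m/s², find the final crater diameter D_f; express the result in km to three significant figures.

D_f ≈ 23.3 km

In SI: d = 2400 m, v = 12900 m/s.
(ρ_i/ρ_t)^0.295 = (1770/2800)^0.295 = 0.8735
d^0.76 = 2400^0.76 = 370.6
v^0.4 = 12900^0.4 = 44.08
g^-0.19 = 3.71^-0.19 = 0.7795
D_tc = 1.55 × 0.8735 × 370.6 × 44.08 × 0.7795 = 17240 m
D_f = 1.35 × 17240 = 23274 m
     = 23.27 km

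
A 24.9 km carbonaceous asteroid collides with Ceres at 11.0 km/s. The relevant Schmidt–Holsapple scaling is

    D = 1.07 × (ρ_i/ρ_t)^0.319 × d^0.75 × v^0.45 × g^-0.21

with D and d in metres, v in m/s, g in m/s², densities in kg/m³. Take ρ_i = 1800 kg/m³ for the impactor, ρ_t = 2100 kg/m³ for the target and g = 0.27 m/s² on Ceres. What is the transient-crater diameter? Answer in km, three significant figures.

D ≈ 175 km

In SI units: d = 24900 m, v = 11000 m/s.
(ρ_i/ρ_t)^0.319 = (1800/2100)^0.319 = 0.9520
d^0.75 = 24900^0.75 = 1982
v^0.45 = 11000^0.45 = 65.86
g^-0.21 = 0.27^-0.21 = 1.316
D = 1.07 × 0.9520 × 1982 × 65.86 × 1.316 = 1.750 × 10^5 m
   = 175.0 km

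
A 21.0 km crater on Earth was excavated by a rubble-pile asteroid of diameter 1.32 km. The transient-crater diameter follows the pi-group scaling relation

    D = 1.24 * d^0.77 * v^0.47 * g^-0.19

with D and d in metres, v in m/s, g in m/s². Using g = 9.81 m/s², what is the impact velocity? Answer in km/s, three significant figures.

v ≈ 19.3 km/s

Rearranging for v: v = [D / (1.24 · 1320^0.77 · 9.81^-0.19)]^(1/0.47).
D = 21000 m.
1320^0.77 = 252.8
9.81^-0.19 = 0.6480
Denominator = 1.24 × 252.8 × 0.6480 = 203.1
D / 203.1 = 21000 / 203.1 = 103.4
v = 103.4^(1/0.47) = 103.4^2.1277 = 19333 m/s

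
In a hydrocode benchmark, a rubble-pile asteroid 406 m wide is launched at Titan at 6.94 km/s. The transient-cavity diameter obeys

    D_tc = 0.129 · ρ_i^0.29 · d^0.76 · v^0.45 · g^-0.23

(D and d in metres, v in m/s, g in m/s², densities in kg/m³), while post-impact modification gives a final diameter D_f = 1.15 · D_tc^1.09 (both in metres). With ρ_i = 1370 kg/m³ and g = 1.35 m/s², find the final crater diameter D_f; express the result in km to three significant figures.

v = 6940 m/s.
ρ_i^0.29 = 1370^0.29 = 8.122
d^0.76 = 406^0.76 = 96.05
v^0.45 = 6940^0.45 = 53.53
g^-0.23 = 1.35^-0.23 = 0.9333
D_tc = 0.129 × 8.122 × 96.05 × 53.53 × 0.9333 = 5028 m
D_f = 1.15 × (5028)^1.09 = 12451 m
     = 12.45 km

D_f ≈ 12.5 km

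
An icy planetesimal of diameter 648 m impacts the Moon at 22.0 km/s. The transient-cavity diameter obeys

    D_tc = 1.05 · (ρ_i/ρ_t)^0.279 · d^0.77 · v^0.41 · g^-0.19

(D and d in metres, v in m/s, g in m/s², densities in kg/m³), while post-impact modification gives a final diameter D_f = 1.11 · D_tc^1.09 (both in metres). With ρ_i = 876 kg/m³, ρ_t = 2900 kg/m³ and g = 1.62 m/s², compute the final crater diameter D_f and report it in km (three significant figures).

D_f ≈ 14.7 km

v = 22000 m/s.
(ρ_i/ρ_t)^0.279 = (876/2900)^0.279 = 0.7161
d^0.77 = 648^0.77 = 146.2
v^0.41 = 22000^0.41 = 60.31
g^-0.19 = 1.62^-0.19 = 0.9124
D_tc = 1.05 × 0.7161 × 146.2 × 60.31 × 0.9124 = 6049 m
D_f = 1.11 × (6049)^1.09 = 14701 m
     = 14.70 km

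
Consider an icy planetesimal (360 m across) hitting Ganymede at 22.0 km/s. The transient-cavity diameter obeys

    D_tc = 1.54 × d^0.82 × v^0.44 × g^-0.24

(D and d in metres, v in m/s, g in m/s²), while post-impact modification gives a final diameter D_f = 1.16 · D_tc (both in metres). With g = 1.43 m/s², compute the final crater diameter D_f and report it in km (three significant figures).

v = 22000 m/s.
d^0.82 = 360^0.82 = 124.8
v^0.44 = 22000^0.44 = 81.41
g^-0.24 = 1.43^-0.24 = 0.9177
D_tc = 1.54 × 124.8 × 81.41 × 0.9177 = 14360 m
D_f = 1.16 × 14360 = 16658 m
     = 16.66 km

D_f ≈ 16.7 km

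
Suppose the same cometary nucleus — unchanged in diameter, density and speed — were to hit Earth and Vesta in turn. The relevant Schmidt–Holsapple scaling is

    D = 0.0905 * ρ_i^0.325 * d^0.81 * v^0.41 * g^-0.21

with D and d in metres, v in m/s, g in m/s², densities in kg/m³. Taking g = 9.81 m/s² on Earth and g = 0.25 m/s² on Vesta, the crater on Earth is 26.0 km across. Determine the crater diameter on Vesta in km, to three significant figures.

All impactor-dependent factors cancel in the ratio, leaving D_Vesta/D_Earth = (g_Vesta/g_Earth)^-0.21.
(0.25/9.81)^-0.21 = 0.02548^-0.21 = 2.161
D_Vesta = 2.161 × 26.0 km = 56.2 km

D ≈ 56.2 km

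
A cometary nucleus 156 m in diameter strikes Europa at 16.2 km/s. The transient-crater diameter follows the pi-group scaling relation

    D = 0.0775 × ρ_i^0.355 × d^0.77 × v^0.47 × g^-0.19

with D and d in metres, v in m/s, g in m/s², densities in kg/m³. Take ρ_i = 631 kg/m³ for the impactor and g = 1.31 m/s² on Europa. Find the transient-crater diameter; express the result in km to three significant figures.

D ≈ 3.37 km

In SI units: v = 16200 m/s.
ρ_i^0.355 = 631^0.355 = 9.863
d^0.77 = 156^0.77 = 48.83
v^0.47 = 16200^0.47 = 95.16
g^-0.19 = 1.31^-0.19 = 0.9500
D = 0.0775 × 9.863 × 48.83 × 95.16 × 0.9500 = 3374 m
   = 3.374 km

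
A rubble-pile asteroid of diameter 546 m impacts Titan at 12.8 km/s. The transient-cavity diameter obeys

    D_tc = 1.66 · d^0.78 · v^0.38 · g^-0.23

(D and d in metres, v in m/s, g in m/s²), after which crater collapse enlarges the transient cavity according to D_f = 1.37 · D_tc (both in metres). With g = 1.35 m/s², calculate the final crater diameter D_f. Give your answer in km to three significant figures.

v = 12800 m/s.
d^0.78 = 546^0.78 = 136.5
v^0.38 = 12800^0.38 = 36.37
g^-0.23 = 1.35^-0.23 = 0.9333
D_tc = 1.66 × 136.5 × 36.37 × 0.9333 = 7691 m
D_f = 1.37 × 7691 = 10537 m
     = 10.54 km

D_f ≈ 10.5 km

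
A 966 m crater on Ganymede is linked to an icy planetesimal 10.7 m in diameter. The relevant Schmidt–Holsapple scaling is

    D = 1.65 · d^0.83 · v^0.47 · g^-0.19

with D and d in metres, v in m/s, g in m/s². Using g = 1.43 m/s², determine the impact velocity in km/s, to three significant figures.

v ≈ 13.6 km/s

Rearranging for v: v = [D / (1.65 · 10.7^0.83 · 1.43^-0.19)]^(1/0.47).
10.7^0.83 = 7.151
1.43^-0.19 = 0.9343
Denominator = 1.65 × 7.151 × 0.9343 = 11.02
D / 11.02 = 966 / 11.02 = 87.66
v = 87.66^(1/0.47) = 87.66^2.1277 = 13605 m/s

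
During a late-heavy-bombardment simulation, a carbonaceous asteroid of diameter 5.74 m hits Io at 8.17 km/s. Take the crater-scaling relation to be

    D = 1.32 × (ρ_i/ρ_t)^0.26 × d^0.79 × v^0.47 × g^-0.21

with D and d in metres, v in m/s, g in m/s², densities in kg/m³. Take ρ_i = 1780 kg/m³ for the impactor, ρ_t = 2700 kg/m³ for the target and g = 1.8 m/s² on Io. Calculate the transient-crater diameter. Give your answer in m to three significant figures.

In SI units: v = 8170 m/s.
(ρ_i/ρ_t)^0.26 = (1780/2700)^0.26 = 0.8973
d^0.79 = 5.74^0.79 = 3.977
v^0.47 = 8170^0.47 = 68.98
g^-0.21 = 1.8^-0.21 = 0.8839
D = 1.32 × 0.8973 × 3.977 × 68.98 × 0.8839 = 287.2 m

D ≈ 287 m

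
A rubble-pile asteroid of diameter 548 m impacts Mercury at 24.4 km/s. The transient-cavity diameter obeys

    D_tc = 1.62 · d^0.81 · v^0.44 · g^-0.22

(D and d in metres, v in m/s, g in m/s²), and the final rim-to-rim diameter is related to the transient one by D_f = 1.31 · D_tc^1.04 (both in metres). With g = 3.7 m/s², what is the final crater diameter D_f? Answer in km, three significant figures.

v = 24400 m/s.
d^0.81 = 548^0.81 = 165.4
v^0.44 = 24400^0.44 = 85.20
g^-0.22 = 3.7^-0.22 = 0.7499
D_tc = 1.62 × 165.4 × 85.20 × 0.7499 = 17120 m
D_f = 1.31 × (17120)^1.04 = 33122 m
     = 33.12 km

D_f ≈ 33.1 km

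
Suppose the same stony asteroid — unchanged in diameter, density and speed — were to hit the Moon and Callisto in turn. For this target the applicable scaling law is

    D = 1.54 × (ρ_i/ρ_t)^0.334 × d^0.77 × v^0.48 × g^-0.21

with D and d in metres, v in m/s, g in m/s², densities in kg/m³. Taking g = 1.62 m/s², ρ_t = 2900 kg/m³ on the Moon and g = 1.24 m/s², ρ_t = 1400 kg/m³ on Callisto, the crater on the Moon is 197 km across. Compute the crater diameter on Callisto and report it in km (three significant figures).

D ≈ 266 km

The impactor-only factors (d, v, ρ_i) cancel in the ratio, leaving D_Callisto/D_Moon = (g_Callisto/g_Moon)^-0.21 · (ρ_t,Moon/ρ_t,Callisto)^0.334.
(1.24/1.62)^-0.21 = 0.7654^-0.21 = 1.058
(2900/1400)^0.334 = 2.071^0.334 = 1.275
Ratio = 1.058 × 1.275 = 1.349
D_Callisto = 1.349 × 197 km = 266 km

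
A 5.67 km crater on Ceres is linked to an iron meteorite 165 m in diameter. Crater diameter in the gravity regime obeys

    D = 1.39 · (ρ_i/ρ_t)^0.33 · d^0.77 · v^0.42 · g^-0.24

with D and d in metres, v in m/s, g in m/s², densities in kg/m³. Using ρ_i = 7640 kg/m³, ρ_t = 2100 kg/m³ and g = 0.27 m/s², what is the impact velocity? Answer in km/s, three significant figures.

Rearranging for v: v = [D / (1.39 · (7640/2100)^0.33 · 165^0.77 · 0.27^-0.24)]^(1/0.42).
D = 5670 m.
(7640/2100)^0.33 = 1.531
165^0.77 = 50.99
0.27^-0.24 = 1.369
Denominator = 1.39 × 1.531 × 50.99 × 1.369 = 148.6
D / 148.6 = 5670 / 148.6 = 38.16
v = 38.16^(1/0.42) = 38.16^2.381 = 5832 m/s

v ≈ 5.83 km/s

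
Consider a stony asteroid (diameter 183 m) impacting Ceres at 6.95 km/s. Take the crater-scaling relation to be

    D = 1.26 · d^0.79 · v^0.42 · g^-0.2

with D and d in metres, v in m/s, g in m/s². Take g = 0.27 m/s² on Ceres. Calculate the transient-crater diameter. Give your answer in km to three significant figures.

In SI units: v = 6950 m/s.
d^0.79 = 183^0.79 = 61.28
v^0.42 = 6950^0.42 = 41.08
g^-0.2 = 0.27^-0.2 = 1.299
D = 1.26 × 61.28 × 41.08 × 1.299 = 4120 m
   = 4.120 km

D ≈ 4.12 km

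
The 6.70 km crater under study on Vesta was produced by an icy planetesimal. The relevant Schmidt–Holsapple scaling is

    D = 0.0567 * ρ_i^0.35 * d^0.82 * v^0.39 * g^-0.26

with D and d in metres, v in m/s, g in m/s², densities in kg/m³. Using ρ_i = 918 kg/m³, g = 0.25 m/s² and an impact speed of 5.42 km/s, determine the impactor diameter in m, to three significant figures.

Rearranging for d: d = [D / (0.0567 · 918^0.35 · 5420^0.39 · 0.25^-0.26)]^(1/0.82).
D = 6700 m.
918^0.35 = 10.89
5420^0.39 = 28.59
0.25^-0.26 = 1.434
Denominator = 0.0567 × 10.89 × 28.59 × 1.434 = 25.31
D / 25.31 = 6700 / 25.31 = 264.7
d = 264.7^(1/0.82) = 264.7^1.2195 = 900.6 m

d ≈ 901 m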